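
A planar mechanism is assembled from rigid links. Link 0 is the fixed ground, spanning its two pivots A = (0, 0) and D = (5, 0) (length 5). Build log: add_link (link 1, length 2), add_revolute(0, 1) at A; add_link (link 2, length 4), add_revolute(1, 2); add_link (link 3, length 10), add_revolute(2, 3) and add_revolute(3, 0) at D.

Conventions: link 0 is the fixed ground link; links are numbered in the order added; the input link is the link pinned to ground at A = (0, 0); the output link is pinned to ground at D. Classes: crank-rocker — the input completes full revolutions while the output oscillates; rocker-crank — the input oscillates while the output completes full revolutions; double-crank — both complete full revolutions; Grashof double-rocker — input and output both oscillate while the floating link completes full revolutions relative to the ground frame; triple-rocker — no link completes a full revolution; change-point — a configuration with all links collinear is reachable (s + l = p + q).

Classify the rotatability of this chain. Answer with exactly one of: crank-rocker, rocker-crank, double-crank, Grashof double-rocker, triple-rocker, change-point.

lengths: ground=5, input=2, coupler=4, output=10
sorted: s=2 (shortest), l=10 (longest), p+q=9
s + l = 12 vs p + q = 9
s + l > p + q → non-Grashof → no link fully rotates → triple-rocker

triple-rocker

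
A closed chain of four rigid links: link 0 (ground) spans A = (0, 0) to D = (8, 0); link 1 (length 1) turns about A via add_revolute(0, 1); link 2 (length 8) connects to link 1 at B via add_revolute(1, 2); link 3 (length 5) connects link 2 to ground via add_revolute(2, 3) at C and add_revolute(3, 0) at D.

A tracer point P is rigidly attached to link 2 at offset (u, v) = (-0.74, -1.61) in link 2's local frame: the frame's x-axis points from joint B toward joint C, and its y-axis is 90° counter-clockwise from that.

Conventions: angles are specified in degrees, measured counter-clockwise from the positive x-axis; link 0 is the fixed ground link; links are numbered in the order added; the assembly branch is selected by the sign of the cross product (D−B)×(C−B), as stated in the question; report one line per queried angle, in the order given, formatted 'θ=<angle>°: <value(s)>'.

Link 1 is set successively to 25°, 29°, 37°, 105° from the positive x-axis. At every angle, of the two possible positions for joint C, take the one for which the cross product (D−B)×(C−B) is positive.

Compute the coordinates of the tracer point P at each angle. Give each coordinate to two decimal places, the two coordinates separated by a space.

A=(0,0), D=(8.00,0)
θ=25°: B = A + 1.00·(cos25°, sin25°) = (0.9063, 0.4226)
θ=25°: |BD| = 7.1063
θ=25°: circle(B,8.00) ∩ circle(D,5.00): a=6.2972, h=4.9341
θ=25°:   candidates: C₊=(7.4858,4.9735) cross=35.063; C₋=(6.8989,-4.8773) cross=-35.063
θ=25°:   branch + wants cross > 0 → take C=(7.4858,4.9735) (cross=35.063)
θ=25°: ex = (C−B)/|BC| = (0.8224,0.5689); ey = (-0.5689,0.8224)
θ=25°: P = B + -0.74·ex + -1.61·ey = (1.2136,-1.3225)
θ=29°: B = A + 1.00·(cos29°, sin29°) = (0.8746, 0.4848)
θ=29°: |BD| = 7.1419
θ=29°: circle(B,8.00) ∩ circle(D,5.00): a=6.3013, h=4.9288
θ=29°:   candidates: C₊=(7.4960,4.9745) cross=35.201; C₋=(6.8268,-4.8604) cross=-35.201
θ=29°:   branch + wants cross > 0 → take C=(7.4960,4.9745) (cross=35.201)
θ=29°: ex = (C−B)/|BC| = (0.8277,0.5612); ey = (-0.5612,0.8277)
θ=29°: P = B + -0.74·ex + -1.61·ey = (1.1657,-1.2630)
θ=37°: B = A + 1.00·(cos37°, sin37°) = (0.7986, 0.6018)
θ=37°: |BD| = 7.2265
θ=37°: circle(B,8.00) ∩ circle(D,5.00): a=6.3116, h=4.9156
θ=37°:   candidates: C₊=(7.4977,4.9747) cross=35.522; C₋=(6.6790,-4.8223) cross=-35.522
θ=37°:   branch + wants cross > 0 → take C=(7.4977,4.9747) (cross=35.522)
θ=37°: ex = (C−B)/|BC| = (0.8374,0.5466); ey = (-0.5466,0.8374)
θ=37°: P = B + -0.74·ex + -1.61·ey = (1.0590,-1.1509)
θ=105°: B = A + 1.00·(cos105°, sin105°) = (-0.2588, 0.9659)
θ=105°: |BD| = 8.3151
θ=105°: circle(B,8.00) ∩ circle(D,5.00): a=6.5027, h=4.6599
θ=105°:   candidates: C₊=(6.7412,4.8389) cross=38.748; C₋=(5.6585,-4.4179) cross=-38.748
θ=105°:   branch + wants cross > 0 → take C=(6.7412,4.8389) (cross=38.748)
θ=105°: ex = (C−B)/|BC| = (0.8750,0.4841); ey = (-0.4841,0.8750)
θ=105°: P = B + -0.74·ex + -1.61·ey = (-0.1269,-0.8011)

θ=25°: 1.21 -1.32
θ=29°: 1.17 -1.26
θ=37°: 1.06 -1.15
θ=105°: -0.13 -0.80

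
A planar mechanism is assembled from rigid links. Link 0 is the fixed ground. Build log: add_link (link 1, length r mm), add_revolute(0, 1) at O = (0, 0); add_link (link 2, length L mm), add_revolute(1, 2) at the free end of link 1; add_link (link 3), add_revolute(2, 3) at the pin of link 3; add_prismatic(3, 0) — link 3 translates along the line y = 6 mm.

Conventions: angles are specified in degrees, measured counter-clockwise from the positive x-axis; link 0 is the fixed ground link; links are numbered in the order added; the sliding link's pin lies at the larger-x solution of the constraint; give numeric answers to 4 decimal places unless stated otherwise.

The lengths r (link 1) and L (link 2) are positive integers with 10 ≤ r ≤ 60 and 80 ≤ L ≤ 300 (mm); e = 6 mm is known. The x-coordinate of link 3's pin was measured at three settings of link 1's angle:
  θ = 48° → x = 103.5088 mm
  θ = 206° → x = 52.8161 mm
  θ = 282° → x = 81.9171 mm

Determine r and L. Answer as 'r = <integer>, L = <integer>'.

constraint per measurement: (x − r cos θ)² + (r sin θ − e)² = L²
subtracting the θ₁ and θ₂ equations cancels the r² and L² terms:
r = (x₁² − x₂²) / (2[(x₁cos θ₁ + e sin θ₁) − (x₂cos θ₂ + e sin θ₂)]) = 32.0000 → r = 32
L² = (x₁ − r cos θ₁)² + (r sin θ₁ − e)² = 7056.0061 → L = 84.0000 → L = 84
check at θ₃=282°: x = 81.9171 (printed 81.9171) ✓

r = 32, L = 84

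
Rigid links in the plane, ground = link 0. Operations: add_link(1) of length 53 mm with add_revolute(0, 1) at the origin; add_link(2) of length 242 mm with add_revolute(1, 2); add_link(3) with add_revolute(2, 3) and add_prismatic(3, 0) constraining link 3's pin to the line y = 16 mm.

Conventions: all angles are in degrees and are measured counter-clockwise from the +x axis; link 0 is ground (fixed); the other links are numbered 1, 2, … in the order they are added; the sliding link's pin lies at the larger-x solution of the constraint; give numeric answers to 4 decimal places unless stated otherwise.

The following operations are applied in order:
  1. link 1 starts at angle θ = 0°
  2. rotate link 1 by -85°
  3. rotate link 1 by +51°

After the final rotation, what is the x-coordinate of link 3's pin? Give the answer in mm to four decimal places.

geometry: r = 53 mm, L = 242 mm, e = 16 mm; θ starts at 0°
rotate link 1 by -85°: θ ← 0° -85° = -85°
rotate link 1 by +51°: θ ← -85° +51° = -34°
crank pin P = (r cos θ, r sin θ) = (43.938991, -29.637224)
h = r sin θ − e = -29.637224 − 16 = -45.637224
x = r cos θ + √(L² − h²) = 43.938991 + 237.657829 = 281.596821

281.5968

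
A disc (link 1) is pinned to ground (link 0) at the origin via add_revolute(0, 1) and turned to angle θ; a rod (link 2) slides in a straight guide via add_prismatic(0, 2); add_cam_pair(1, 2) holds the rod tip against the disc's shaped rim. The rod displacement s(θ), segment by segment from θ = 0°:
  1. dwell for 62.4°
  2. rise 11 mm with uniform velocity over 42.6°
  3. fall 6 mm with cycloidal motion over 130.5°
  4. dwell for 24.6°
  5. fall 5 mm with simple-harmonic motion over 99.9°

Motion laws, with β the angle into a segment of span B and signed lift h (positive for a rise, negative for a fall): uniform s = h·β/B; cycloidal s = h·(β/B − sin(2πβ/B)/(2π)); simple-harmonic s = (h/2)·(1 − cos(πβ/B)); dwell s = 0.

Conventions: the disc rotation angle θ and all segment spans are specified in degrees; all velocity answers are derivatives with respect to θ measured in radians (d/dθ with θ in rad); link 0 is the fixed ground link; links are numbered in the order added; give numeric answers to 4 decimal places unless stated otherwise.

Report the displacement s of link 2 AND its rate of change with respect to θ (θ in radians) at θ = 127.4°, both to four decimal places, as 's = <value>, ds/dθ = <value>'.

segment 1 (0° to 62.4°, dwell): s unchanged at 0.0000
segment 2 (62.4° to 105°, uniform, h = 11) is passed completely: s = 0.0000 + (11) = 11.0000
θ = 127.4° falls in segment 3 (105° to 235.5°, cycloidal, h = -6): β = 127.4 − 105 = 22.4°, B = 130.5°; Δs = -6·(0.1716 − sin(2π·0.1716)/(2π)) = -0.1884; s = 11.0000 − 0.1884 = 10.8116
velocity in seg [105°–235.5°] (cycloidal), θ in radians: β = 22.4° = 0.3910 rad, B = 130.5° = 2.2777 rad; ds/dθ = (h/B)(1 − cos(2πβ/B)) = ((-6)/2.2777)(1 − cos(2π·0.1716)) = -1.389174 mm/rad

s = 10.8116, ds/dθ = -1.3892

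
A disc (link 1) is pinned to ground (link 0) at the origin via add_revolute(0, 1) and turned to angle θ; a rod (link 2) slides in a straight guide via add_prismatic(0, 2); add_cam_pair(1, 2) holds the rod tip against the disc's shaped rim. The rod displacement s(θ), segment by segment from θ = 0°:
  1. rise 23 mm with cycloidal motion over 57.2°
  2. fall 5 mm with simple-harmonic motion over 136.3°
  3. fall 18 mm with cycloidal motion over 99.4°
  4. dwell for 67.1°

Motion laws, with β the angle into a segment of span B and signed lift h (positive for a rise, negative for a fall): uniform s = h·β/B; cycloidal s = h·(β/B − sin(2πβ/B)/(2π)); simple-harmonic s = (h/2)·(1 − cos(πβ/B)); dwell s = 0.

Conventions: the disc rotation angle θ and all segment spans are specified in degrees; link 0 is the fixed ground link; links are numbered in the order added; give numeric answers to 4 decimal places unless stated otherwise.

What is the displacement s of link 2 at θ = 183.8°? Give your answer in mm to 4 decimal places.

segment 1 (0° to 57.2°, cycloidal, h = 23) is passed completely: s = 0.0000 + (23) = 23.0000
θ = 183.8° falls in segment 2 (57.2° to 193.5°, simple-harmonic, h = -5): β = 183.8 − 57.2 = 126.6°, B = 136.3°; Δs = -5/2·(1 − cos(π·0.9288)) = -4.9378; s = 23.0000 − 4.9378 = 18.0622

18.0622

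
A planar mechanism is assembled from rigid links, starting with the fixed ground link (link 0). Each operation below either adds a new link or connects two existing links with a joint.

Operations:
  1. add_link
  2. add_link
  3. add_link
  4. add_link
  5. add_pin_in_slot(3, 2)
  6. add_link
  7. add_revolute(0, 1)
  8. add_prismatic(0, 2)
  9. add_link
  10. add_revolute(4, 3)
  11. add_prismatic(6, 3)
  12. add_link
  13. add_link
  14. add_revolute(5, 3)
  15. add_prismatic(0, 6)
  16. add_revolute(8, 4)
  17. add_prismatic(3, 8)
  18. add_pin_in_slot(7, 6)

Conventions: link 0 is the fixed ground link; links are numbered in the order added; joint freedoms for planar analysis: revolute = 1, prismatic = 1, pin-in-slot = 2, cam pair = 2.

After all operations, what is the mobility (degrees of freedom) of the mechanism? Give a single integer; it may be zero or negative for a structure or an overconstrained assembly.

(L,J1,J2)=(1,0,0); link0 fixed
link1: (2,0,0)
link2: (3,0,0)
link3: (4,0,0)
link4: (5,0,0)
PS 3-2 [J2]: (5,0,1)
link5: (6,0,1)
R 0-1 [J1]: (6,1,1)
P 0-2 [J1]: (6,2,1)
link6: (7,2,1)
R 4-3 [J1]: (7,3,1)
P 6-3 [J1]: (7,4,1)
link7: (8,4,1)
link8: (9,4,1)
R 5-3 [J1]: (9,5,1)
P 0-6 [J1]: (9,6,1)
R 8-4 [J1]: (9,7,1)
P 3-8 [J1]: (9,8,1)
PS 7-6 [J2]: (9,8,2)
Grübler: 3·8 − 2·8 − 2 = 6

M = 6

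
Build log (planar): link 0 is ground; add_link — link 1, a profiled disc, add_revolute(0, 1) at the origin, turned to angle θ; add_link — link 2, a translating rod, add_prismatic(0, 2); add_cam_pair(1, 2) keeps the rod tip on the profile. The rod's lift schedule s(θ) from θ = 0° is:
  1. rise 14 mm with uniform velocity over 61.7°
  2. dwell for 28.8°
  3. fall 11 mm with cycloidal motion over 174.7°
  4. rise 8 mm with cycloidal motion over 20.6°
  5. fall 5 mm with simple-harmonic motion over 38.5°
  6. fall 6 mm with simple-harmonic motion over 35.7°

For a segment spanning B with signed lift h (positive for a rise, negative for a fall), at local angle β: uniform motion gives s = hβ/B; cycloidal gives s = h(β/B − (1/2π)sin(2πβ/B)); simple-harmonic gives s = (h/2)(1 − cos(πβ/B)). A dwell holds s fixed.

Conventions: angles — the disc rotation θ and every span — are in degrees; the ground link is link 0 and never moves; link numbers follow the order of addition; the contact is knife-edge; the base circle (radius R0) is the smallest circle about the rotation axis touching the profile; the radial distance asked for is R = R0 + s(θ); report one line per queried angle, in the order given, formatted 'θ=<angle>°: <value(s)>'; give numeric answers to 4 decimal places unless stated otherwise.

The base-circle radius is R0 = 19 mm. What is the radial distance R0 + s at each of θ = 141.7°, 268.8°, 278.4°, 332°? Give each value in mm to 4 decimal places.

seg 1 [0°–61.7°] uniform, h=14: full span → s += 14 → s = 14.0000
seg 2 [61.7°–90.5°] dwell: s stays 14.0000
seg 3 [90.5°–265.2°] cycloidal, h=-11: θ=141.7° here. β=51.2, B=174.7. -11·(0.2931 − sin(2π·0.2931)/(2π)) = -1.5368 → s = 12.4632
seg 3 [90.5°–265.2°] cycloidal, h=-11: full span → s += -11 → s = 3.0000
seg 4 [265.2°–285.8°] cycloidal, h=8: θ=268.8° here. β=3.6, B=20.6. 8·(0.1748 − sin(2π·0.1748)/(2π)) = 0.2645 → s = 3.2645
seg 4 [265.2°–285.8°] cycloidal, h=8: θ=278.4° here. β=13.2, B=20.6. 8·(0.6408 − sin(2π·0.6408)/(2π)) = 6.1112 → s = 9.1112
seg 4 [265.2°–285.8°] cycloidal, h=8: full span → s += 8 → s = 11.0000
seg 5 [285.8°–324.3°] simple-harmonic, h=-5: full span → s += -5 → s = 6.0000
seg 6 [324.3°–360°] simple-harmonic, h=-6: θ=332° here. β=7.7, B=35.7. -6/2·(1 − cos(π·0.2157)) = -0.6628 → s = 5.3372
θ=141.7°: R = R0 + s = 19 + 12.4632 = 31.4632
θ=268.8°: R = R0 + s = 19 + 3.2645 = 22.2645
θ=278.4°: R = R0 + s = 19 + 9.1112 = 28.1112
θ=332°: R = R0 + s = 19 + 5.3372 = 24.3372

θ=141.7°: 31.4632
θ=268.8°: 22.2645
θ=278.4°: 28.1112
θ=332°: 24.3372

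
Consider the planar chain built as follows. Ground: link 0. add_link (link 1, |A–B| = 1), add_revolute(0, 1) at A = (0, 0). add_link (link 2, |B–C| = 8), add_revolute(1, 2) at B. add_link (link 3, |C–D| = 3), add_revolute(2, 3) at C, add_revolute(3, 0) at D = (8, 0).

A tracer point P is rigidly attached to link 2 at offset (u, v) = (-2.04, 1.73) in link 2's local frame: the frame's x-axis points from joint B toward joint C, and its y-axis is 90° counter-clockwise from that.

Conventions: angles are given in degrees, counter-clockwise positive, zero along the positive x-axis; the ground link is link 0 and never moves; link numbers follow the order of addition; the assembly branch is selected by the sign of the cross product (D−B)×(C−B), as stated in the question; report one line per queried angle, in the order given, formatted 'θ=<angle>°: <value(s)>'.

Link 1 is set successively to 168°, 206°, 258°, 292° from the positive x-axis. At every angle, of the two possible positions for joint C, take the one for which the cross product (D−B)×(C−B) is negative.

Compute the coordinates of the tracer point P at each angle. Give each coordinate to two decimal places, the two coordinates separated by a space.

A=(0,0), D=(8.00,0)
θ=168°: B = A + 1.00·(cos168°, sin168°) = (-0.9781, 0.2079)
θ=168°: |BD| = 8.9806
θ=168°: circle(B,8.00) ∩ circle(D,3.00): a=7.5524, h=2.6383
θ=168°:   candidates: C₊=(6.6334,2.6706) cross=23.693; C₋=(6.5112,-2.6045) cross=-23.693
θ=168°:   branch - wants cross < 0 → take C=(6.5112,-2.6045) (cross=-23.693)
θ=168°: ex = (C−B)/|BC| = (0.9362,-0.3516); ey = (0.3516,0.9362)
θ=168°: P = B + -2.04·ex + 1.73·ey = (-2.2797,2.5446)
θ=206°: B = A + 1.00·(cos206°, sin206°) = (-0.8988, -0.4384)
θ=206°: |BD| = 8.9096
θ=206°: circle(B,8.00) ∩ circle(D,3.00): a=7.5414, h=2.6698
θ=206°:   candidates: C₊=(6.5021,2.5993) cross=23.787; C₋=(6.7648,-2.7339) cross=-23.787
θ=206°:   branch - wants cross < 0 → take C=(6.7648,-2.7339) (cross=-23.787)
θ=206°: ex = (C−B)/|BC| = (0.9579,-0.2869); ey = (0.2869,0.9579)
θ=206°: P = B + -2.04·ex + 1.73·ey = (-2.3566,1.8042)
θ=258°: B = A + 1.00·(cos258°, sin258°) = (-0.2079, -0.9781)
θ=258°: |BD| = 8.2660
θ=258°: circle(B,8.00) ∩ circle(D,3.00): a=7.4599, h=2.8897
θ=258°:   candidates: C₊=(6.8576,2.7740) cross=23.886; C₋=(7.5415,-2.9648) cross=-23.886
θ=258°:   branch - wants cross < 0 → take C=(7.5415,-2.9648) (cross=-23.886)
θ=258°: ex = (C−B)/|BC| = (0.9687,-0.2483); ey = (0.2483,0.9687)
θ=258°: P = B + -2.04·ex + 1.73·ey = (-1.7544,1.2042)
θ=292°: B = A + 1.00·(cos292°, sin292°) = (0.3746, -0.9272)
θ=292°: |BD| = 7.6816
θ=292°: circle(B,8.00) ∩ circle(D,3.00): a=7.4208, h=2.9886
θ=292°:   candidates: C₊=(7.3804,2.9353) cross=22.957; C₋=(8.1019,-2.9983) cross=-22.957
θ=292°:   branch - wants cross < 0 → take C=(8.1019,-2.9983) (cross=-22.957)
θ=292°: ex = (C−B)/|BC| = (0.9659,-0.2589); ey = (0.2589,0.9659)
θ=292°: P = B + -2.04·ex + 1.73·ey = (-1.1480,1.2720)

θ=168°: -2.28 2.54
θ=206°: -2.36 1.80
θ=258°: -1.75 1.20
θ=292°: -1.15 1.27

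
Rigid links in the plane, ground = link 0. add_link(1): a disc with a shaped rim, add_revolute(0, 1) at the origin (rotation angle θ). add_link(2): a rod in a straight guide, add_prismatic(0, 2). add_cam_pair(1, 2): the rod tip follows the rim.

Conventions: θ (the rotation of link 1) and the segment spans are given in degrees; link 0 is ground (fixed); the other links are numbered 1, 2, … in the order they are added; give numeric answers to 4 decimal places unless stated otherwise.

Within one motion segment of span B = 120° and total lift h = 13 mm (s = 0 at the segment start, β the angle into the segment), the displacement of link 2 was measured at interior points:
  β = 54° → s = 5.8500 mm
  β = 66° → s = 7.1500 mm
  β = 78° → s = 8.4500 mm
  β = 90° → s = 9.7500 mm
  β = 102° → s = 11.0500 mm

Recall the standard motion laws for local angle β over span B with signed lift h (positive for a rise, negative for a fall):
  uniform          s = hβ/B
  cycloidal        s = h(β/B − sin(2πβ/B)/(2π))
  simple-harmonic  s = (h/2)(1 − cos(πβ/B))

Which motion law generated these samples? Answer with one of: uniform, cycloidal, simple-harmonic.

candidates at β/B = r: uniform s = h·r (linear in β); cycloidal s = h·(r − sin(2πr)/(2π)); simple-harmonic s = (h/2)(1 − cos(πr))
β=54°: printed 5.8500 | uniform 5.8500, cycloidal 5.2106, simple-harmonic 5.4832
β=66°: printed 7.1500 | uniform 7.1500, cycloidal 7.7894, simple-harmonic 7.5168
β=78°: printed 8.4500 | uniform 8.4500, cycloidal 10.1239, simple-harmonic 9.4509
β=90°: printed 9.7500 | uniform 9.7500, cycloidal 11.8190, simple-harmonic 11.0962
β=102°: printed 11.0500 | uniform 11.0500, cycloidal 12.7239, simple-harmonic 12.2915
only one law matches every sample → uniform

uniform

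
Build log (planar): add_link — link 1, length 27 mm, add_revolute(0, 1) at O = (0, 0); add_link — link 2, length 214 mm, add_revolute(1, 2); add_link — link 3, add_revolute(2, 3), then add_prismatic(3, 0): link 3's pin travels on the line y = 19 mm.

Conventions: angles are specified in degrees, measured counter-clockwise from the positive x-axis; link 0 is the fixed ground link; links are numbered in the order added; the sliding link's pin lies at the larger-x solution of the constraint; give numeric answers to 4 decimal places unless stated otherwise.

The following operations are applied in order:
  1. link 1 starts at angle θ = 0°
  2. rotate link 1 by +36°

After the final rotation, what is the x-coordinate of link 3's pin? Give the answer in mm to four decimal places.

geometry: r = 27 mm, L = 214 mm, e = 19 mm; θ starts at 0°
rotate link 1 by +36°: θ ← 0° +36° = 36°
crank pin P = (r cos θ, r sin θ) = (21.843459, 15.870202)
h = r sin θ − e = 15.870202 − 19 = -3.129798
x = r cos θ + √(L² − h²) = 21.843459 + 213.977112 = 235.820571

235.8206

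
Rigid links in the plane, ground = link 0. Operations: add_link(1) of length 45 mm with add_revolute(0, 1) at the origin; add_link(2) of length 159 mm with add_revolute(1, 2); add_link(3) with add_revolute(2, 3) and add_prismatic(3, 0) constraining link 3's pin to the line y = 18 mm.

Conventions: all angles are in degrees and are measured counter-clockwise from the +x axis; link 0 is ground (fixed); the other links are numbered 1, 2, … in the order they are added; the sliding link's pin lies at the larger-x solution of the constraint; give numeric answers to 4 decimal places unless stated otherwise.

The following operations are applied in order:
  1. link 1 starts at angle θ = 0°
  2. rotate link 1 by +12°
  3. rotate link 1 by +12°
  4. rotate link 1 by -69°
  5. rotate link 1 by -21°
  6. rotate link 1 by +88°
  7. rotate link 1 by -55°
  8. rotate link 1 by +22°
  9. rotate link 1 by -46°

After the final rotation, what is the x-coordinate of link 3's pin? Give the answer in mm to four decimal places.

geometry: r = 45 mm, L = 159 mm, e = 18 mm; θ starts at 0°
rotate link 1 by +12°: θ ← 0° +12° = 12°
rotate link 1 by +12°: θ ← 12° +12° = 24°
rotate link 1 by -69°: θ ← 24° -69° = -45°
rotate link 1 by -21°: θ ← -45° -21° = -66°
rotate link 1 by +88°: θ ← -66° +88° = 22°
rotate link 1 by -55°: θ ← 22° -55° = -33°
rotate link 1 by +22°: θ ← -33° +22° = -11°
rotate link 1 by -46°: θ ← -11° -46° = -57°
crank pin P = (r cos θ, r sin θ) = (24.508757, -37.740176)
h = r sin θ − e = -37.740176 − 18 = -55.740176
x = r cos θ + √(L² − h²) = 24.508757 + 148.909479 = 173.418235

173.4182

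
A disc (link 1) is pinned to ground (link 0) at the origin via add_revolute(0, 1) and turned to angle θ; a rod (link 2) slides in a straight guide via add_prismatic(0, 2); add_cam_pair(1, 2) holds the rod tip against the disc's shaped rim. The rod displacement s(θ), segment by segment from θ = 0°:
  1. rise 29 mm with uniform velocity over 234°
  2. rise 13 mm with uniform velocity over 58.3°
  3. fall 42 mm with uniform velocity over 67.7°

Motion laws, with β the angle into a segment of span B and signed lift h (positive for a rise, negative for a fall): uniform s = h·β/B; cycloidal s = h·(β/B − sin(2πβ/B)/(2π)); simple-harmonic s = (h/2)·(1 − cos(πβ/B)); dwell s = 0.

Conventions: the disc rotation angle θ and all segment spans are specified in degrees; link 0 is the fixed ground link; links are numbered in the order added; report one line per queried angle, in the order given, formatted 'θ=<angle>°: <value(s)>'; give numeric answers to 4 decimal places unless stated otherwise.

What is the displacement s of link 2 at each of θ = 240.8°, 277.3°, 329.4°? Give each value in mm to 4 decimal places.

segment 1 (0° to 234°, uniform, h = 29) is passed completely: s = 0.0000 + (29) = 29.0000
θ = 240.8° falls in segment 2 (234° to 292.3°, uniform, h = 13): β = 240.8 − 234 = 6.8°, B = 58.3°; Δs = 13·6.8/58.3 = 1.5163; s = 29.0000 + 1.5163 = 30.5163
θ = 277.3° falls in segment 2 (234° to 292.3°, uniform, h = 13): β = 277.3 − 234 = 43.3°, B = 58.3°; Δs = 13·43.3/58.3 = 9.6552; s = 29.0000 + 9.6552 = 38.6552
segment 2 (234° to 292.3°, uniform, h = 13) is passed completely: s = 29.0000 + (13) = 42.0000
θ = 329.4° falls in segment 3 (292.3° to 360°, uniform, h = -42): β = 329.4 − 292.3 = 37.1°, B = 67.7°; Δs = -42·37.1/67.7 = -23.0162; s = 42.0000 − 23.0162 = 18.9838

θ=240.8°: 30.5163
θ=277.3°: 38.6552
θ=329.4°: 18.9838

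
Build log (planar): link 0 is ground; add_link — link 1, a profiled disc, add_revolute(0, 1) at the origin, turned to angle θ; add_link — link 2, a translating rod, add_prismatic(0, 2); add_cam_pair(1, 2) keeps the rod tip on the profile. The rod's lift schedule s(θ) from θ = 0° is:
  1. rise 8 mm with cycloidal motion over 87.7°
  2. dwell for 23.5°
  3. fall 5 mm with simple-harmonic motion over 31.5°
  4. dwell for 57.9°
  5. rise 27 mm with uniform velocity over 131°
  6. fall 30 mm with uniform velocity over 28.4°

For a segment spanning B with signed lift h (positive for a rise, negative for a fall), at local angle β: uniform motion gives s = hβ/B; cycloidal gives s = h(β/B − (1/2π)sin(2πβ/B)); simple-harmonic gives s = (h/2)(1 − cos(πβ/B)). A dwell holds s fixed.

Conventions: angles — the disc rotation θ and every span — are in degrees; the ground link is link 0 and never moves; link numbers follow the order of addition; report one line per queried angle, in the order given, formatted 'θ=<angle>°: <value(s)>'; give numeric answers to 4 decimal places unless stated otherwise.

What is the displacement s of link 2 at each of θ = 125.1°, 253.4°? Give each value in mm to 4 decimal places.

seg 1 [0°–87.7°] cycloidal, h=8: full span → s += 8 → s = 8.0000
seg 2 [87.7°–111.2°] dwell: s stays 8.0000
seg 3 [111.2°–142.7°] simple-harmonic, h=-5: θ=125.1° here. β=13.9, B=31.5. -5/2·(1 − cos(π·0.4413)) = -2.0413 → s = 5.9587
seg 3 [111.2°–142.7°] simple-harmonic, h=-5: full span → s += -5 → s = 3.0000
seg 4 [142.7°–200.6°] dwell: s stays 3.0000
seg 5 [200.6°–331.6°] uniform, h=27: θ=253.4° here. β=52.8, B=131. 27·52.8/131 = 10.8824 → s = 13.8824

θ=125.1°: 5.9587
θ=253.4°: 13.8824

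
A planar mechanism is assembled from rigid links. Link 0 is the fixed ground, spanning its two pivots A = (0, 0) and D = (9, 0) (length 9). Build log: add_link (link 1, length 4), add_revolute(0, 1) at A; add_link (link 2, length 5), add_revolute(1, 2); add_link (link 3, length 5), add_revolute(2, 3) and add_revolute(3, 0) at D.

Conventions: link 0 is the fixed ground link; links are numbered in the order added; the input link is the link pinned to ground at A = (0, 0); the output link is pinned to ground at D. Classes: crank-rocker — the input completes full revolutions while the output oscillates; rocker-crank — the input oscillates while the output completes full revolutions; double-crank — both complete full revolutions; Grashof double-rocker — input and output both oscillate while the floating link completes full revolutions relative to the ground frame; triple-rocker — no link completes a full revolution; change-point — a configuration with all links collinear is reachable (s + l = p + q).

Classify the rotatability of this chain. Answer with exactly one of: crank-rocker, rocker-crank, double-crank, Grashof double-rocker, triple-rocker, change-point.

lengths: ground=9, input=4, coupler=5, output=5
sorted: s=4 (shortest), l=9 (longest), p+q=10
s + l = 13 vs p + q = 10
s + l > p + q → non-Grashof → no link fully rotates → triple-rocker

triple-rocker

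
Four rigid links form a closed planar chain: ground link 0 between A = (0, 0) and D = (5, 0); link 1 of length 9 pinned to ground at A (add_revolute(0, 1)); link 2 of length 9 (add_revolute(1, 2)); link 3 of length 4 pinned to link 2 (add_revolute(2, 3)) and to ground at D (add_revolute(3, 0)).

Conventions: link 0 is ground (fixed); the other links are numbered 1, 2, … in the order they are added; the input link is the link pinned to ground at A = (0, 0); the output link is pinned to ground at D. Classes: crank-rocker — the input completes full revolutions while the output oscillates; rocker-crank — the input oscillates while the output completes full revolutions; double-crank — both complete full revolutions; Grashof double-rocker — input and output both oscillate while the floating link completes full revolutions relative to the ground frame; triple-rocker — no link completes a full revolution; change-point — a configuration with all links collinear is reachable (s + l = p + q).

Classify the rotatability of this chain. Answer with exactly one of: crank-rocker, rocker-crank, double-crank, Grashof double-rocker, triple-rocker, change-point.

lengths: ground=5, input=9, coupler=9, output=4
sorted: s=4 (shortest), l=9 (longest), p+q=14
s + l = 13 vs p + q = 14
s + l < p + q (Grashof) with shortest = output link → rocker-crank

rocker-crank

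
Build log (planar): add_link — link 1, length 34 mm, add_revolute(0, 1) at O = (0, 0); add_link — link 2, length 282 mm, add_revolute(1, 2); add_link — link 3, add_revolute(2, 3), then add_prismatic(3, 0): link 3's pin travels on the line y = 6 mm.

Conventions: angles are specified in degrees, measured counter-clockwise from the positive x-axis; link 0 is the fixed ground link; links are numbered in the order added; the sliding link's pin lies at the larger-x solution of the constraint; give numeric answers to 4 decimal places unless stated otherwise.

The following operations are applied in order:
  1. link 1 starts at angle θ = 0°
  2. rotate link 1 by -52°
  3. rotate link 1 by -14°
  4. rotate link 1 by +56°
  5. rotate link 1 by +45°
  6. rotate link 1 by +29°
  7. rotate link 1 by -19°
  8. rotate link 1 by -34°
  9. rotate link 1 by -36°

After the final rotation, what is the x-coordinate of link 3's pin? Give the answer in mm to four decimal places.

geometry: r = 34 mm, L = 282 mm, e = 6 mm; θ starts at 0°
rotate link 1 by -52°: θ ← 0° -52° = -52°
rotate link 1 by -14°: θ ← -52° -14° = -66°
rotate link 1 by +56°: θ ← -66° +56° = -10°
rotate link 1 by +45°: θ ← -10° +45° = 35°
rotate link 1 by +29°: θ ← 35° +29° = 64°
rotate link 1 by -19°: θ ← 64° -19° = 45°
rotate link 1 by -34°: θ ← 45° -34° = 11°
rotate link 1 by -36°: θ ← 11° -36° = -25°
crank pin P = (r cos θ, r sin θ) = (30.814465, -14.369021)
h = r sin θ − e = -14.369021 − 6 = -20.369021
x = r cos θ + √(L² − h²) = 30.814465 + 281.263405 = 312.077870

312.0779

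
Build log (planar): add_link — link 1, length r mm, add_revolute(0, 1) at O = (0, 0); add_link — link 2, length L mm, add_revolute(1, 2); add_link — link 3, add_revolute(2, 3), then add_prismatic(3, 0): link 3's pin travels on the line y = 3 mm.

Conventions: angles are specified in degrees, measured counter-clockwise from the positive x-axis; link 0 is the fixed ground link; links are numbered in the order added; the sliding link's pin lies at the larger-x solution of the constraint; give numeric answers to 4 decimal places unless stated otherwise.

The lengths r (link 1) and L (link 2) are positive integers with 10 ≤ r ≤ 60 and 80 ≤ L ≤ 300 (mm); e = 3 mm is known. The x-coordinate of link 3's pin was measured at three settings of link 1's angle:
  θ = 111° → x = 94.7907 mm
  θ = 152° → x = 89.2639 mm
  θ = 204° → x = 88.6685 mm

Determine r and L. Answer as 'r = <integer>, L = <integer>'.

constraint per measurement: (x − r cos θ)² + (r sin θ − e)² = L²
subtracting the θ₁ and θ₂ equations cancels the r² and L² terms:
r = (x₁² − x₂²) / (2[(x₁cos θ₁ + e sin θ₁) − (x₂cos θ₂ + e sin θ₂)]) = 11.0000 → r = 11
L² = (x₁ − r cos θ₁)² + (r sin θ₁ − e)² = 9800.9994 → L = 99.0000 → L = 99
check at θ₃=204°: x = 88.6685 (printed 88.6685) ✓

r = 11, L = 99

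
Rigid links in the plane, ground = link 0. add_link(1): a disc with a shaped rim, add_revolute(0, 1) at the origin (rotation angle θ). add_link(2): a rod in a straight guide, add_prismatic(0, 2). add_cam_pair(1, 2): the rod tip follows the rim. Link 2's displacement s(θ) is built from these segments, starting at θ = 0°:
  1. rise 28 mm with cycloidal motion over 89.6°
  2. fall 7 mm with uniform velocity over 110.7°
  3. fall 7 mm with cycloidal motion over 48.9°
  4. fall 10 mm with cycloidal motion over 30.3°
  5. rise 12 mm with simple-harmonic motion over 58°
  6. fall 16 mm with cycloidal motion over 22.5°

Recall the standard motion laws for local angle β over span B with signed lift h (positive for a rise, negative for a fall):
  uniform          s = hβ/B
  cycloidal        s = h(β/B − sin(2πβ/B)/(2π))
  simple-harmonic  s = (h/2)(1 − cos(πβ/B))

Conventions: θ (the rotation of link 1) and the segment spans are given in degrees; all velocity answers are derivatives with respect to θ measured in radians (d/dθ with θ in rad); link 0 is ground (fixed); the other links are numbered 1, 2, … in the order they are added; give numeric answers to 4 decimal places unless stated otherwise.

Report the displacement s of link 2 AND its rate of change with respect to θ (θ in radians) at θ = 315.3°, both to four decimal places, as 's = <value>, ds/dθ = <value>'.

segment 1 (0° to 89.6°, cycloidal, h = 28) is passed completely: s = 0.0000 + (28) = 28.0000
segment 2 (89.6° to 200.3°, uniform, h = -7) is passed completely: s = 28.0000 + (-7) = 21.0000
segment 3 (200.3° to 249.2°, cycloidal, h = -7) is passed completely: s = 21.0000 + (-7) = 14.0000
segment 4 (249.2° to 279.5°, cycloidal, h = -10) is passed completely: s = 14.0000 + (-10) = 4.0000
θ = 315.3° falls in segment 5 (279.5° to 337.5°, simple-harmonic, h = 12): β = 315.3 − 279.5 = 35.8°, B = 58°; Δs = 12/2·(1 − cos(π·0.6172)) = 8.1603; s = 4.0000 + 8.1603 = 12.1603
velocity in seg [279.5°–337.5°] (simple-harmonic), θ in radians: β = 35.8° = 0.6248 rad, B = 58° = 1.0123 rad; ds/dθ = (πh/(2B)) sin(πβ/B) = (π·12/(2·1.0123)) sin(π·0.6172) = 17.371835 mm/rad

s = 12.1603, ds/dθ = 17.3718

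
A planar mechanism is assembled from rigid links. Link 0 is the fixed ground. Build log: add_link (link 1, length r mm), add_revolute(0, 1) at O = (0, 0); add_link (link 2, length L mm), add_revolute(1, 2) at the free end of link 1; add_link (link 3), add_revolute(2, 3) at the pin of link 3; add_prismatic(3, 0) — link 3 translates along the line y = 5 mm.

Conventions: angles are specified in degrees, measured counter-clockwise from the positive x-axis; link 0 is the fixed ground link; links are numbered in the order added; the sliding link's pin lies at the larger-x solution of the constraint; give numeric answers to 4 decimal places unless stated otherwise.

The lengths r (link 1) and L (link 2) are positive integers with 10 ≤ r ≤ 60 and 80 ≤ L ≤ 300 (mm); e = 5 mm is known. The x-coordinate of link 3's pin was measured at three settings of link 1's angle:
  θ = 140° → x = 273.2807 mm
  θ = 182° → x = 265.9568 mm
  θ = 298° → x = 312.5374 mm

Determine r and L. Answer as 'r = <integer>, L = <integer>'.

constraint per measurement: (x − r cos θ)² + (r sin θ − e)² = L²
subtracting the θ₁ and θ₂ equations cancels the r² and L² terms:
r = (x₁² − x₂²) / (2[(x₁cos θ₁ + e sin θ₁) − (x₂cos θ₂ + e sin θ₂)]) = 33.0001 → r = 33
L² = (x₁ − r cos θ₁)² + (r sin θ₁ − e)² = 89401.0017 → L = 299.0000 → L = 299
check at θ₃=298°: x = 312.5374 (printed 312.5374) ✓

r = 33, L = 299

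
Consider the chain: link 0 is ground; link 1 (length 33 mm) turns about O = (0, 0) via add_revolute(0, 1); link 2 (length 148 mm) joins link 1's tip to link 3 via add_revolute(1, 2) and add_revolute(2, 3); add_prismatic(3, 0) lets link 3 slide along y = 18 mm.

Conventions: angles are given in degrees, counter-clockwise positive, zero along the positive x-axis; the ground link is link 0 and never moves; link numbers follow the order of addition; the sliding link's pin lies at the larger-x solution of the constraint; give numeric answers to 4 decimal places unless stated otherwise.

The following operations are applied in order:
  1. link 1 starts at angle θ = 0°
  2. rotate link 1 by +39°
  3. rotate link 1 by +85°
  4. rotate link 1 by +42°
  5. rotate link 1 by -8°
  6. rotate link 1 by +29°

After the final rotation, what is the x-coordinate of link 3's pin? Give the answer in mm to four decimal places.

geometry: r = 33 mm, L = 148 mm, e = 18 mm; θ starts at 0°
rotate link 1 by +39°: θ ← 0° +39° = 39°
rotate link 1 by +85°: θ ← 39° +85° = 124°
rotate link 1 by +42°: θ ← 124° +42° = 166°
rotate link 1 by -8°: θ ← 166° -8° = 158°
rotate link 1 by +29°: θ ← 158° +29° = 187°
crank pin P = (r cos θ, r sin θ) = (-32.754023, -4.021688)
h = r sin θ − e = -4.021688 − 18 = -22.021688
x = r cos θ + √(L² − h²) = -32.754023 + 146.352469 = 113.598446

113.5984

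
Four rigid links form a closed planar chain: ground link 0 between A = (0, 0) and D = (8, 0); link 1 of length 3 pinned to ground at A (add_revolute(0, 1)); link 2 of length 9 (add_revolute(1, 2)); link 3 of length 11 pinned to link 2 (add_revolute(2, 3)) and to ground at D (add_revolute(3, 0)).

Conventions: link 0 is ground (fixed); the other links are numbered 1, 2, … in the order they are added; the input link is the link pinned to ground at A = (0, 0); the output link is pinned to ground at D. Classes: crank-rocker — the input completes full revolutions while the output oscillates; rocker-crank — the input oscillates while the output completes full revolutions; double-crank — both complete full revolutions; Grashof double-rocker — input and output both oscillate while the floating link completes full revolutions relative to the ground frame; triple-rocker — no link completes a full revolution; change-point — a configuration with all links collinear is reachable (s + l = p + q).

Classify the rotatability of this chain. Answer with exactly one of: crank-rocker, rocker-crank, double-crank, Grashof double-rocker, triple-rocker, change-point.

lengths: ground=8, input=3, coupler=9, output=11
sorted: s=3 (shortest), l=11 (longest), p+q=17
s + l = 14 vs p + q = 17
s + l < p + q (Grashof) with shortest = input link → crank-rocker

crank-rocker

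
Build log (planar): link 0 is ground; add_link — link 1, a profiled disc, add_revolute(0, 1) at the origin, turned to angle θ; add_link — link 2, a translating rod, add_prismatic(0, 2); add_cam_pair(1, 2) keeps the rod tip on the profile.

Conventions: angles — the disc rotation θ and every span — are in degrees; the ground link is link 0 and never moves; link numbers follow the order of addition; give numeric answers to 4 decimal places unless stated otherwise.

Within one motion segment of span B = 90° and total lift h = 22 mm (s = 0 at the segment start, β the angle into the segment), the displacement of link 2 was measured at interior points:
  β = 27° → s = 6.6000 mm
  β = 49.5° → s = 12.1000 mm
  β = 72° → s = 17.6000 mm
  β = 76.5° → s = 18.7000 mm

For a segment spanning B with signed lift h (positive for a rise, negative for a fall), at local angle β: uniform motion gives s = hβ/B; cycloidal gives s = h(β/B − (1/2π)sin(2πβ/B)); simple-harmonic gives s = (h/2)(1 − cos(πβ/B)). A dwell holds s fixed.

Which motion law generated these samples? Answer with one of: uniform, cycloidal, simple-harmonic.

candidates at β/B = r: uniform s = h·r (linear in β); cycloidal s = h·(r − sin(2πr)/(2π)); simple-harmonic s = (h/2)(1 − cos(πr))
β=27°: printed 6.6000 | uniform 6.6000, cycloidal 3.2700, simple-harmonic 4.5344
β=49.5°: printed 12.1000 | uniform 12.1000, cycloidal 13.1820, simple-harmonic 12.7208
β=72°: printed 17.6000 | uniform 17.6000, cycloidal 20.9300, simple-harmonic 19.8992
β=76.5°: printed 18.7000 | uniform 18.7000, cycloidal 21.5327, simple-harmonic 20.8011
only one law matches every sample → uniform

uniform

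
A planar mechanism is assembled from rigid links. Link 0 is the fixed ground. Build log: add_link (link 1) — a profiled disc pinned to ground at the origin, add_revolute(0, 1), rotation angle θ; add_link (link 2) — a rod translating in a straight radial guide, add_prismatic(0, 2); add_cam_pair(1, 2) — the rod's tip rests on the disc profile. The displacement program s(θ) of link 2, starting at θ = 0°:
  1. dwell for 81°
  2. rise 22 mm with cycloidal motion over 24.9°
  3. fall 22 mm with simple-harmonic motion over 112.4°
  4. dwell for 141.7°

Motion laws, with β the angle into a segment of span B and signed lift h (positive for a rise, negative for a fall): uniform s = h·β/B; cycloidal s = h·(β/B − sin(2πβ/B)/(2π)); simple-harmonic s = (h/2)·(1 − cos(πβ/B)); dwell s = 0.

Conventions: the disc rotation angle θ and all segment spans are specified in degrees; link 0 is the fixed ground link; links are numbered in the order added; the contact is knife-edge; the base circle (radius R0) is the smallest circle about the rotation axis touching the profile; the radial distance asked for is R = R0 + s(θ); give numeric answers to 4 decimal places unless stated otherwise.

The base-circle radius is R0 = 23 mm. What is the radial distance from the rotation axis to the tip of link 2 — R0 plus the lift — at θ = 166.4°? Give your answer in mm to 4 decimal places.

seg 1 [0°–81°] dwell: s stays 0.0000
seg 2 [81°–105.9°] cycloidal, h=22: full span → s += 22 → s = 22.0000
seg 3 [105.9°–218.3°] simple-harmonic, h=-22: θ=166.4° here. β=60.5, B=112.4. -22/2·(1 − cos(π·0.5383)) = -12.3189 → s = 9.6811
R = R0 + s = 23 + 9.6811 = 32.6811

32.6811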